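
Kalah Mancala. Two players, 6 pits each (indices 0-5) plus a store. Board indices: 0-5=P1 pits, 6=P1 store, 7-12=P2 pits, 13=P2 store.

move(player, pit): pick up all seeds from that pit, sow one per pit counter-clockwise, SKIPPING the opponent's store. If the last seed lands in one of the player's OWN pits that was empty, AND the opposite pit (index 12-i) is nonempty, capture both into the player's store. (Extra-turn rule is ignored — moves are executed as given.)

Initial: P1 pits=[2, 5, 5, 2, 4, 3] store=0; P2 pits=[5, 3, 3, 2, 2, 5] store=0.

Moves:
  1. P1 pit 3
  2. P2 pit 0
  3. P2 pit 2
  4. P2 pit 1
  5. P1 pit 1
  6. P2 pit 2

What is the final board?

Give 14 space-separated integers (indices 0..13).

Move 1: P1 pit3 -> P1=[2,5,5,0,5,4](0) P2=[5,3,3,2,2,5](0)
Move 2: P2 pit0 -> P1=[2,5,5,0,5,4](0) P2=[0,4,4,3,3,6](0)
Move 3: P2 pit2 -> P1=[2,5,5,0,5,4](0) P2=[0,4,0,4,4,7](1)
Move 4: P2 pit1 -> P1=[2,5,5,0,5,4](0) P2=[0,0,1,5,5,8](1)
Move 5: P1 pit1 -> P1=[2,0,6,1,6,5](1) P2=[0,0,1,5,5,8](1)
Move 6: P2 pit2 -> P1=[2,0,6,1,6,5](1) P2=[0,0,0,6,5,8](1)

Answer: 2 0 6 1 6 5 1 0 0 0 6 5 8 1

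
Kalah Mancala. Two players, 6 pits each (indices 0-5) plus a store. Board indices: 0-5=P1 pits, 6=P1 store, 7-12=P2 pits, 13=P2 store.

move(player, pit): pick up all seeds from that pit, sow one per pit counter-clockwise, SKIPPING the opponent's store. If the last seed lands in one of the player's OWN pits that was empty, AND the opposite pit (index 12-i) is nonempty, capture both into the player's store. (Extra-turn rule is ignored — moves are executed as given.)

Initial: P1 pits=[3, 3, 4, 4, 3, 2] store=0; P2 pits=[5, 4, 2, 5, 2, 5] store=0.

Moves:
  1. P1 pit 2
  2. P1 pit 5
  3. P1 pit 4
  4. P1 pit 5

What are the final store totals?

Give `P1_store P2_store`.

Answer: 4 0

Derivation:
Move 1: P1 pit2 -> P1=[3,3,0,5,4,3](1) P2=[5,4,2,5,2,5](0)
Move 2: P1 pit5 -> P1=[3,3,0,5,4,0](2) P2=[6,5,2,5,2,5](0)
Move 3: P1 pit4 -> P1=[3,3,0,5,0,1](3) P2=[7,6,2,5,2,5](0)
Move 4: P1 pit5 -> P1=[3,3,0,5,0,0](4) P2=[7,6,2,5,2,5](0)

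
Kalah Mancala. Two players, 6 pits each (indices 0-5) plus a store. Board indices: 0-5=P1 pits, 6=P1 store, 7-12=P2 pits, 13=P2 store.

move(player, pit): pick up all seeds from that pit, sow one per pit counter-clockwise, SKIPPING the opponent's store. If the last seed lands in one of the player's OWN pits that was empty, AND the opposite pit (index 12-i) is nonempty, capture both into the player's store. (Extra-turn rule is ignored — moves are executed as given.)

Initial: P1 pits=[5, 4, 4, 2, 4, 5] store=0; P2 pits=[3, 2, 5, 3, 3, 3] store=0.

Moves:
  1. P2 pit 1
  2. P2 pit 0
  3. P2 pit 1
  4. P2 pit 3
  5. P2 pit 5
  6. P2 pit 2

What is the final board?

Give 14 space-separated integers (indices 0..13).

Answer: 8 7 6 3 4 5 0 0 0 0 1 5 1 3

Derivation:
Move 1: P2 pit1 -> P1=[5,4,4,2,4,5](0) P2=[3,0,6,4,3,3](0)
Move 2: P2 pit0 -> P1=[5,4,4,2,4,5](0) P2=[0,1,7,5,3,3](0)
Move 3: P2 pit1 -> P1=[5,4,4,2,4,5](0) P2=[0,0,8,5,3,3](0)
Move 4: P2 pit3 -> P1=[6,5,4,2,4,5](0) P2=[0,0,8,0,4,4](1)
Move 5: P2 pit5 -> P1=[7,6,5,2,4,5](0) P2=[0,0,8,0,4,0](2)
Move 6: P2 pit2 -> P1=[8,7,6,3,4,5](0) P2=[0,0,0,1,5,1](3)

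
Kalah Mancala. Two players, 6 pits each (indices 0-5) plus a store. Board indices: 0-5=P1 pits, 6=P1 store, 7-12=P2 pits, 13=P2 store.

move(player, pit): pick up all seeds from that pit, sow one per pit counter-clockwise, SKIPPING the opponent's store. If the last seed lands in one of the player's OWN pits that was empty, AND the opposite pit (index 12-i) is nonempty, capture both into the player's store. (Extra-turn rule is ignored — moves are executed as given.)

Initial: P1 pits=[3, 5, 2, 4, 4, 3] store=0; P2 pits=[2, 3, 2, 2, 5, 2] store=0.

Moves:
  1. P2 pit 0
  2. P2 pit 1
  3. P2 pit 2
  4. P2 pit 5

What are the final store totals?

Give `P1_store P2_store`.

Answer: 0 2

Derivation:
Move 1: P2 pit0 -> P1=[3,5,2,4,4,3](0) P2=[0,4,3,2,5,2](0)
Move 2: P2 pit1 -> P1=[3,5,2,4,4,3](0) P2=[0,0,4,3,6,3](0)
Move 3: P2 pit2 -> P1=[3,5,2,4,4,3](0) P2=[0,0,0,4,7,4](1)
Move 4: P2 pit5 -> P1=[4,6,3,4,4,3](0) P2=[0,0,0,4,7,0](2)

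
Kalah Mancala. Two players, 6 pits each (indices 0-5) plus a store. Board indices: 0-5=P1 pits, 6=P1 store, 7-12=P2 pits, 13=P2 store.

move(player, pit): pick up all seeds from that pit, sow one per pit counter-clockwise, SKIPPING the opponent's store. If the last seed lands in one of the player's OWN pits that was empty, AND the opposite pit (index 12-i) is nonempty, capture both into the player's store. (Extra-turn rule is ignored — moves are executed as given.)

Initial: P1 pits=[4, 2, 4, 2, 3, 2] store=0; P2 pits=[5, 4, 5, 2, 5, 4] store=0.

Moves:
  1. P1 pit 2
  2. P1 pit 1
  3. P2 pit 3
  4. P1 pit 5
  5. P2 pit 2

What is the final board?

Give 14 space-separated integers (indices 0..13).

Answer: 5 0 1 4 4 0 2 6 5 0 1 7 6 1

Derivation:
Move 1: P1 pit2 -> P1=[4,2,0,3,4,3](1) P2=[5,4,5,2,5,4](0)
Move 2: P1 pit1 -> P1=[4,0,1,4,4,3](1) P2=[5,4,5,2,5,4](0)
Move 3: P2 pit3 -> P1=[4,0,1,4,4,3](1) P2=[5,4,5,0,6,5](0)
Move 4: P1 pit5 -> P1=[4,0,1,4,4,0](2) P2=[6,5,5,0,6,5](0)
Move 5: P2 pit2 -> P1=[5,0,1,4,4,0](2) P2=[6,5,0,1,7,6](1)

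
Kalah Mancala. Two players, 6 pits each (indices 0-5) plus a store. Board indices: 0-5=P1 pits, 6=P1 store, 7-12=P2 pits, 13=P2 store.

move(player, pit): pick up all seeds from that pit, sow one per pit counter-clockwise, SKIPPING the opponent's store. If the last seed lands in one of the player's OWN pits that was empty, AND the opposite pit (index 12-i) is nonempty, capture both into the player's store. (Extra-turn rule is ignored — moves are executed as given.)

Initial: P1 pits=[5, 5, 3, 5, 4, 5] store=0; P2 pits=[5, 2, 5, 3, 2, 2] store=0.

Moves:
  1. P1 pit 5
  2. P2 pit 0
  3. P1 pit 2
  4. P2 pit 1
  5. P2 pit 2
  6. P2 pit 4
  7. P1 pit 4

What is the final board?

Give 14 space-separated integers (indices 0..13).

Answer: 7 7 2 7 0 2 2 1 1 1 7 0 6 3

Derivation:
Move 1: P1 pit5 -> P1=[5,5,3,5,4,0](1) P2=[6,3,6,4,2,2](0)
Move 2: P2 pit0 -> P1=[5,5,3,5,4,0](1) P2=[0,4,7,5,3,3](1)
Move 3: P1 pit2 -> P1=[5,5,0,6,5,1](1) P2=[0,4,7,5,3,3](1)
Move 4: P2 pit1 -> P1=[5,5,0,6,5,1](1) P2=[0,0,8,6,4,4](1)
Move 5: P2 pit2 -> P1=[6,6,1,7,5,1](1) P2=[0,0,0,7,5,5](2)
Move 6: P2 pit4 -> P1=[7,7,2,7,5,1](1) P2=[0,0,0,7,0,6](3)
Move 7: P1 pit4 -> P1=[7,7,2,7,0,2](2) P2=[1,1,1,7,0,6](3)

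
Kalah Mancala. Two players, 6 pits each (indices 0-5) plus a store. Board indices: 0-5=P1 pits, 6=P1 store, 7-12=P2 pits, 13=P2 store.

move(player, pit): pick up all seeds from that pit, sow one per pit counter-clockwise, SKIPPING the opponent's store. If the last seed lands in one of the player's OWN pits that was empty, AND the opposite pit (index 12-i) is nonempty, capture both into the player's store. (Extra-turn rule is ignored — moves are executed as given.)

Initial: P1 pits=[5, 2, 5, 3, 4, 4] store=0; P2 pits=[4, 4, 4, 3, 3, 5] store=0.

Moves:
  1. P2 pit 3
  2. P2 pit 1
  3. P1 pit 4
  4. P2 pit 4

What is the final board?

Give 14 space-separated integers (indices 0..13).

Answer: 6 3 6 3 0 5 1 5 1 5 1 0 8 2

Derivation:
Move 1: P2 pit3 -> P1=[5,2,5,3,4,4](0) P2=[4,4,4,0,4,6](1)
Move 2: P2 pit1 -> P1=[5,2,5,3,4,4](0) P2=[4,0,5,1,5,7](1)
Move 3: P1 pit4 -> P1=[5,2,5,3,0,5](1) P2=[5,1,5,1,5,7](1)
Move 4: P2 pit4 -> P1=[6,3,6,3,0,5](1) P2=[5,1,5,1,0,8](2)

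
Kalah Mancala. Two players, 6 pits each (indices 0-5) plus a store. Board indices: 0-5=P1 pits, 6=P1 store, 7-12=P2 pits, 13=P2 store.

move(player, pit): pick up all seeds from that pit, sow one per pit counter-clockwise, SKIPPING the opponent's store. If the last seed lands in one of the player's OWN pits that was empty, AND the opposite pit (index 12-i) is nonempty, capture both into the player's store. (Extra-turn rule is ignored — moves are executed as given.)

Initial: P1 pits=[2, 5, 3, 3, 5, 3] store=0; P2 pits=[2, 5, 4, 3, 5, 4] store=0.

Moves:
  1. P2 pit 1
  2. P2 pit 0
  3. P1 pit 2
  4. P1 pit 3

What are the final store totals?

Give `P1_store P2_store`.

Answer: 1 1

Derivation:
Move 1: P2 pit1 -> P1=[2,5,3,3,5,3](0) P2=[2,0,5,4,6,5](1)
Move 2: P2 pit0 -> P1=[2,5,3,3,5,3](0) P2=[0,1,6,4,6,5](1)
Move 3: P1 pit2 -> P1=[2,5,0,4,6,4](0) P2=[0,1,6,4,6,5](1)
Move 4: P1 pit3 -> P1=[2,5,0,0,7,5](1) P2=[1,1,6,4,6,5](1)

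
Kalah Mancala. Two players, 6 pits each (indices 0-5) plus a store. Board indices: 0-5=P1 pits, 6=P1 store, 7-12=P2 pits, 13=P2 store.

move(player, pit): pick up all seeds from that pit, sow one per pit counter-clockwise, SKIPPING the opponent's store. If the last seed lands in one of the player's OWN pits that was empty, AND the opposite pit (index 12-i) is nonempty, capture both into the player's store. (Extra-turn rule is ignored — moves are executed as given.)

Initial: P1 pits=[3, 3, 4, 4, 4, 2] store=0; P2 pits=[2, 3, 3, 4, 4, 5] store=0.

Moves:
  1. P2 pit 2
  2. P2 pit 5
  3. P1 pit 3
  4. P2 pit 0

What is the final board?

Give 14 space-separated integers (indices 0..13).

Answer: 4 4 5 0 6 3 1 0 5 1 6 5 0 1

Derivation:
Move 1: P2 pit2 -> P1=[3,3,4,4,4,2](0) P2=[2,3,0,5,5,6](0)
Move 2: P2 pit5 -> P1=[4,4,5,5,5,2](0) P2=[2,3,0,5,5,0](1)
Move 3: P1 pit3 -> P1=[4,4,5,0,6,3](1) P2=[3,4,0,5,5,0](1)
Move 4: P2 pit0 -> P1=[4,4,5,0,6,3](1) P2=[0,5,1,6,5,0](1)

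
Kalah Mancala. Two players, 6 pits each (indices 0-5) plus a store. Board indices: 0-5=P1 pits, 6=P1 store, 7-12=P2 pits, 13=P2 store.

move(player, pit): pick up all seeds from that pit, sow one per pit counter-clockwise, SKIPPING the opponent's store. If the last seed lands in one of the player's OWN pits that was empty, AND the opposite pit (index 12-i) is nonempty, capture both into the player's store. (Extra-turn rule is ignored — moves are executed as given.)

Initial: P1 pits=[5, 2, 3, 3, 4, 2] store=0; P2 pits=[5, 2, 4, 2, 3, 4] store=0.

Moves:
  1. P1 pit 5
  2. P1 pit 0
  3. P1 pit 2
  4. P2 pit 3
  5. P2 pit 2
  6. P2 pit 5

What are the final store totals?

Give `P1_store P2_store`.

Move 1: P1 pit5 -> P1=[5,2,3,3,4,0](1) P2=[6,2,4,2,3,4](0)
Move 2: P1 pit0 -> P1=[0,3,4,4,5,0](8) P2=[0,2,4,2,3,4](0)
Move 3: P1 pit2 -> P1=[0,3,0,5,6,1](9) P2=[0,2,4,2,3,4](0)
Move 4: P2 pit3 -> P1=[0,3,0,5,6,1](9) P2=[0,2,4,0,4,5](0)
Move 5: P2 pit2 -> P1=[0,3,0,5,6,1](9) P2=[0,2,0,1,5,6](1)
Move 6: P2 pit5 -> P1=[1,4,1,6,7,1](9) P2=[0,2,0,1,5,0](2)

Answer: 9 2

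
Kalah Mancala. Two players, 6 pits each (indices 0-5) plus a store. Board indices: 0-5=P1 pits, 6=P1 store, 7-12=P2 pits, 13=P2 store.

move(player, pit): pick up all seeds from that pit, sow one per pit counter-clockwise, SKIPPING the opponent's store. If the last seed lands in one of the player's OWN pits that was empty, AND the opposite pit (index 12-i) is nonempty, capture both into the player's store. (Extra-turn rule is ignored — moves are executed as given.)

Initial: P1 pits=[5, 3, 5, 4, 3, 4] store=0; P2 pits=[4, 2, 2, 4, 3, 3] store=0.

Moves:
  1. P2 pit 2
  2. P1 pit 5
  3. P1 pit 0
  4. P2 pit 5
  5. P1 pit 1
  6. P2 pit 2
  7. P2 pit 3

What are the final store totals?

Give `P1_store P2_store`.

Move 1: P2 pit2 -> P1=[5,3,5,4,3,4](0) P2=[4,2,0,5,4,3](0)
Move 2: P1 pit5 -> P1=[5,3,5,4,3,0](1) P2=[5,3,1,5,4,3](0)
Move 3: P1 pit0 -> P1=[0,4,6,5,4,0](7) P2=[0,3,1,5,4,3](0)
Move 4: P2 pit5 -> P1=[1,5,6,5,4,0](7) P2=[0,3,1,5,4,0](1)
Move 5: P1 pit1 -> P1=[1,0,7,6,5,1](8) P2=[0,3,1,5,4,0](1)
Move 6: P2 pit2 -> P1=[1,0,7,6,5,1](8) P2=[0,3,0,6,4,0](1)
Move 7: P2 pit3 -> P1=[2,1,8,6,5,1](8) P2=[0,3,0,0,5,1](2)

Answer: 8 2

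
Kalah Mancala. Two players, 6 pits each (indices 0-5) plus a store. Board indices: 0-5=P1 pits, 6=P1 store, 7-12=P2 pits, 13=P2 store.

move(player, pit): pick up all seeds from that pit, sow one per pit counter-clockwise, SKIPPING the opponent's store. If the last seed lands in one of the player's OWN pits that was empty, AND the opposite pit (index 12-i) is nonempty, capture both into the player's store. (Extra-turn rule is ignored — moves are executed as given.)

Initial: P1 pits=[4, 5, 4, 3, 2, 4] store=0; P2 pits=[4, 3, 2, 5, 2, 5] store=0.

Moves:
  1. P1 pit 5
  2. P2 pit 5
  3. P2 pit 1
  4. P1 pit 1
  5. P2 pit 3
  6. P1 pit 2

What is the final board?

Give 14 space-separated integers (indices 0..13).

Move 1: P1 pit5 -> P1=[4,5,4,3,2,0](1) P2=[5,4,3,5,2,5](0)
Move 2: P2 pit5 -> P1=[5,6,5,4,2,0](1) P2=[5,4,3,5,2,0](1)
Move 3: P2 pit1 -> P1=[0,6,5,4,2,0](1) P2=[5,0,4,6,3,0](7)
Move 4: P1 pit1 -> P1=[0,0,6,5,3,1](2) P2=[6,0,4,6,3,0](7)
Move 5: P2 pit3 -> P1=[1,1,7,5,3,1](2) P2=[6,0,4,0,4,1](8)
Move 6: P1 pit2 -> P1=[1,1,0,6,4,2](3) P2=[7,1,5,0,4,1](8)

Answer: 1 1 0 6 4 2 3 7 1 5 0 4 1 8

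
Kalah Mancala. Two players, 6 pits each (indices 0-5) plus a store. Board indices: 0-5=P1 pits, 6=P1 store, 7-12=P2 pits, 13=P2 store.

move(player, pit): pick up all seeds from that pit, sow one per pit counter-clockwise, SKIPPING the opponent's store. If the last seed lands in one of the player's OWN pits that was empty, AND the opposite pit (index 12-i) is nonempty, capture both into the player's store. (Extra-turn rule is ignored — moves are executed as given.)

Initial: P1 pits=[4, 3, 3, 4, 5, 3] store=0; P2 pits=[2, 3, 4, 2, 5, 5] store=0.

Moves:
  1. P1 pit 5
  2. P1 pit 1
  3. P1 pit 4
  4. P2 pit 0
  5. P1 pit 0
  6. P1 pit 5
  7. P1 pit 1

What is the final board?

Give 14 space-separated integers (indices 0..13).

Move 1: P1 pit5 -> P1=[4,3,3,4,5,0](1) P2=[3,4,4,2,5,5](0)
Move 2: P1 pit1 -> P1=[4,0,4,5,6,0](1) P2=[3,4,4,2,5,5](0)
Move 3: P1 pit4 -> P1=[4,0,4,5,0,1](2) P2=[4,5,5,3,5,5](0)
Move 4: P2 pit0 -> P1=[4,0,4,5,0,1](2) P2=[0,6,6,4,6,5](0)
Move 5: P1 pit0 -> P1=[0,1,5,6,0,1](9) P2=[0,0,6,4,6,5](0)
Move 6: P1 pit5 -> P1=[0,1,5,6,0,0](10) P2=[0,0,6,4,6,5](0)
Move 7: P1 pit1 -> P1=[0,0,6,6,0,0](10) P2=[0,0,6,4,6,5](0)

Answer: 0 0 6 6 0 0 10 0 0 6 4 6 5 0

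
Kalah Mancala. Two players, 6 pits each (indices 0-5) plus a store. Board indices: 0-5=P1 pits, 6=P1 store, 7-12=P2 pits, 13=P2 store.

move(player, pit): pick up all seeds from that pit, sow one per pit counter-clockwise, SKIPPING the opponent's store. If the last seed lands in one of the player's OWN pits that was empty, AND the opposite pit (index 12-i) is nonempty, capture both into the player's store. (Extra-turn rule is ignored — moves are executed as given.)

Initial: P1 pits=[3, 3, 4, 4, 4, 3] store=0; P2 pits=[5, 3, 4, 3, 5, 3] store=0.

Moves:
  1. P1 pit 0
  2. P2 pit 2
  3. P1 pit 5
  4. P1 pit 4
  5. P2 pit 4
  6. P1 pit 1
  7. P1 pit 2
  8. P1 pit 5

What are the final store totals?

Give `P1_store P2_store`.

Answer: 5 2

Derivation:
Move 1: P1 pit0 -> P1=[0,4,5,5,4,3](0) P2=[5,3,4,3,5,3](0)
Move 2: P2 pit2 -> P1=[0,4,5,5,4,3](0) P2=[5,3,0,4,6,4](1)
Move 3: P1 pit5 -> P1=[0,4,5,5,4,0](1) P2=[6,4,0,4,6,4](1)
Move 4: P1 pit4 -> P1=[0,4,5,5,0,1](2) P2=[7,5,0,4,6,4](1)
Move 5: P2 pit4 -> P1=[1,5,6,6,0,1](2) P2=[7,5,0,4,0,5](2)
Move 6: P1 pit1 -> P1=[1,0,7,7,1,2](3) P2=[7,5,0,4,0,5](2)
Move 7: P1 pit2 -> P1=[1,0,0,8,2,3](4) P2=[8,6,1,4,0,5](2)
Move 8: P1 pit5 -> P1=[1,0,0,8,2,0](5) P2=[9,7,1,4,0,5](2)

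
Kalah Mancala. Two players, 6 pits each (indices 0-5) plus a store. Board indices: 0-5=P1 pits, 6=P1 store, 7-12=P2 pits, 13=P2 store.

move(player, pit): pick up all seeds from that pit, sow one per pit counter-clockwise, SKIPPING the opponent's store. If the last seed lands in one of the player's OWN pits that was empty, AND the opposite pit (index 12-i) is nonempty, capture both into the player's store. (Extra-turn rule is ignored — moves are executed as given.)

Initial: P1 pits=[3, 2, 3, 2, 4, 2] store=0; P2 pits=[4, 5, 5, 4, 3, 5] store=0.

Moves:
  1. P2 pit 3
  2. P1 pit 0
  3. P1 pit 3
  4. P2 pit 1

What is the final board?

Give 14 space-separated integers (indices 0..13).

Move 1: P2 pit3 -> P1=[4,2,3,2,4,2](0) P2=[4,5,5,0,4,6](1)
Move 2: P1 pit0 -> P1=[0,3,4,3,5,2](0) P2=[4,5,5,0,4,6](1)
Move 3: P1 pit3 -> P1=[0,3,4,0,6,3](1) P2=[4,5,5,0,4,6](1)
Move 4: P2 pit1 -> P1=[0,3,4,0,6,3](1) P2=[4,0,6,1,5,7](2)

Answer: 0 3 4 0 6 3 1 4 0 6 1 5 7 2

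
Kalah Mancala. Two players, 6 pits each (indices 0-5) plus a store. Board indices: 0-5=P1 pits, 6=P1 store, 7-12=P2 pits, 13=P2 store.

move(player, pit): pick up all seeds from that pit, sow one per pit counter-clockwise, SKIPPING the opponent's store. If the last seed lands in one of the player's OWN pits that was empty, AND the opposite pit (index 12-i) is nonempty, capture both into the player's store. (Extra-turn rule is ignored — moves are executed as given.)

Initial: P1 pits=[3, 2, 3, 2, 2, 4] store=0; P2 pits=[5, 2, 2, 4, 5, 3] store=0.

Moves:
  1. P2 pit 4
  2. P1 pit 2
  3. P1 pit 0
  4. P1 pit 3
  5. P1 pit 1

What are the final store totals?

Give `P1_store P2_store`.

Answer: 2 1

Derivation:
Move 1: P2 pit4 -> P1=[4,3,4,2,2,4](0) P2=[5,2,2,4,0,4](1)
Move 2: P1 pit2 -> P1=[4,3,0,3,3,5](1) P2=[5,2,2,4,0,4](1)
Move 3: P1 pit0 -> P1=[0,4,1,4,4,5](1) P2=[5,2,2,4,0,4](1)
Move 4: P1 pit3 -> P1=[0,4,1,0,5,6](2) P2=[6,2,2,4,0,4](1)
Move 5: P1 pit1 -> P1=[0,0,2,1,6,7](2) P2=[6,2,2,4,0,4](1)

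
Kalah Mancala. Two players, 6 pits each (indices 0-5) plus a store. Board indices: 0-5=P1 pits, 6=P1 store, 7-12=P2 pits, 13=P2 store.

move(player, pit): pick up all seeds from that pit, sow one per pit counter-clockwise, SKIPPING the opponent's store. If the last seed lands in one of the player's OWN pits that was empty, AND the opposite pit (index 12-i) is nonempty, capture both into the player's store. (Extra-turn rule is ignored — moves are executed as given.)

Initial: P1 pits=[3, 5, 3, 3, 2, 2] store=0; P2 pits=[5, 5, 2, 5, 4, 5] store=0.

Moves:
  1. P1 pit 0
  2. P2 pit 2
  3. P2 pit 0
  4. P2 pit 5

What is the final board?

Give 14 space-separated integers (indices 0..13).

Answer: 1 7 5 5 3 2 0 0 6 1 7 6 0 1

Derivation:
Move 1: P1 pit0 -> P1=[0,6,4,4,2,2](0) P2=[5,5,2,5,4,5](0)
Move 2: P2 pit2 -> P1=[0,6,4,4,2,2](0) P2=[5,5,0,6,5,5](0)
Move 3: P2 pit0 -> P1=[0,6,4,4,2,2](0) P2=[0,6,1,7,6,6](0)
Move 4: P2 pit5 -> P1=[1,7,5,5,3,2](0) P2=[0,6,1,7,6,0](1)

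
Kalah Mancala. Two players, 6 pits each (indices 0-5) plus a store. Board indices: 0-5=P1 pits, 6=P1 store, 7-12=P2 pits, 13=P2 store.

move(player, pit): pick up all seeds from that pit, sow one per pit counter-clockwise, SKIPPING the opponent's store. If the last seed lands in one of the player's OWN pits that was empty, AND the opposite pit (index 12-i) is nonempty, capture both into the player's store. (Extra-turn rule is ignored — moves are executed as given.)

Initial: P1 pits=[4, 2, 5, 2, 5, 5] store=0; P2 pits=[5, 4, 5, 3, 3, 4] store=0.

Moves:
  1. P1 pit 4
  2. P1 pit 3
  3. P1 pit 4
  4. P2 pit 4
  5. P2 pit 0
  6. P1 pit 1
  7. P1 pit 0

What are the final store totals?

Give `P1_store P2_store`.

Answer: 9 2

Derivation:
Move 1: P1 pit4 -> P1=[4,2,5,2,0,6](1) P2=[6,5,6,3,3,4](0)
Move 2: P1 pit3 -> P1=[4,2,5,0,1,7](1) P2=[6,5,6,3,3,4](0)
Move 3: P1 pit4 -> P1=[4,2,5,0,0,8](1) P2=[6,5,6,3,3,4](0)
Move 4: P2 pit4 -> P1=[5,2,5,0,0,8](1) P2=[6,5,6,3,0,5](1)
Move 5: P2 pit0 -> P1=[5,2,5,0,0,8](1) P2=[0,6,7,4,1,6](2)
Move 6: P1 pit1 -> P1=[5,0,6,0,0,8](9) P2=[0,6,0,4,1,6](2)
Move 7: P1 pit0 -> P1=[0,1,7,1,1,9](9) P2=[0,6,0,4,1,6](2)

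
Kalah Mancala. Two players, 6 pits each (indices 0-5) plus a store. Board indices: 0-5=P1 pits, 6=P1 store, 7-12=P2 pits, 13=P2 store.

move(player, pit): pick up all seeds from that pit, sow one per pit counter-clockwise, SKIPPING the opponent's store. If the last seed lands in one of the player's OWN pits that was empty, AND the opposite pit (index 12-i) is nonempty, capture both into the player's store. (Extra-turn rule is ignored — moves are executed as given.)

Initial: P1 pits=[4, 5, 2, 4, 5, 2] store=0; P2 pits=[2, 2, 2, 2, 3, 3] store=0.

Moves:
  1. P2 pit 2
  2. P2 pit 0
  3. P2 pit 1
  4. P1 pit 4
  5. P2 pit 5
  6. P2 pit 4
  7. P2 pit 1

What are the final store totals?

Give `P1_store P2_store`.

Answer: 1 7

Derivation:
Move 1: P2 pit2 -> P1=[4,5,2,4,5,2](0) P2=[2,2,0,3,4,3](0)
Move 2: P2 pit0 -> P1=[4,5,2,0,5,2](0) P2=[0,3,0,3,4,3](5)
Move 3: P2 pit1 -> P1=[4,5,2,0,5,2](0) P2=[0,0,1,4,5,3](5)
Move 4: P1 pit4 -> P1=[4,5,2,0,0,3](1) P2=[1,1,2,4,5,3](5)
Move 5: P2 pit5 -> P1=[5,6,2,0,0,3](1) P2=[1,1,2,4,5,0](6)
Move 6: P2 pit4 -> P1=[6,7,3,0,0,3](1) P2=[1,1,2,4,0,1](7)
Move 7: P2 pit1 -> P1=[6,7,3,0,0,3](1) P2=[1,0,3,4,0,1](7)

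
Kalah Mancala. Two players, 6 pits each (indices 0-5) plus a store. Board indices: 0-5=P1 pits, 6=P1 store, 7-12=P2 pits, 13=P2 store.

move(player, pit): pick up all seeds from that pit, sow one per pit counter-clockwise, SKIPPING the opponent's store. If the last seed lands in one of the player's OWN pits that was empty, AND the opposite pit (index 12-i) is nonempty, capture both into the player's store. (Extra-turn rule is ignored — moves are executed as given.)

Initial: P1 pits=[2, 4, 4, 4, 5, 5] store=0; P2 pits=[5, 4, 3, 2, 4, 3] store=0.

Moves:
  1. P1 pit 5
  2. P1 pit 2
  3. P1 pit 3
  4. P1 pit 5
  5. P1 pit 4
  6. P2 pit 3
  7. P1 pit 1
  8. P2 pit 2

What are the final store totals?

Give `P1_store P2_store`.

Answer: 5 2

Derivation:
Move 1: P1 pit5 -> P1=[2,4,4,4,5,0](1) P2=[6,5,4,3,4,3](0)
Move 2: P1 pit2 -> P1=[2,4,0,5,6,1](2) P2=[6,5,4,3,4,3](0)
Move 3: P1 pit3 -> P1=[2,4,0,0,7,2](3) P2=[7,6,4,3,4,3](0)
Move 4: P1 pit5 -> P1=[2,4,0,0,7,0](4) P2=[8,6,4,3,4,3](0)
Move 5: P1 pit4 -> P1=[2,4,0,0,0,1](5) P2=[9,7,5,4,5,3](0)
Move 6: P2 pit3 -> P1=[3,4,0,0,0,1](5) P2=[9,7,5,0,6,4](1)
Move 7: P1 pit1 -> P1=[3,0,1,1,1,2](5) P2=[9,7,5,0,6,4](1)
Move 8: P2 pit2 -> P1=[4,0,1,1,1,2](5) P2=[9,7,0,1,7,5](2)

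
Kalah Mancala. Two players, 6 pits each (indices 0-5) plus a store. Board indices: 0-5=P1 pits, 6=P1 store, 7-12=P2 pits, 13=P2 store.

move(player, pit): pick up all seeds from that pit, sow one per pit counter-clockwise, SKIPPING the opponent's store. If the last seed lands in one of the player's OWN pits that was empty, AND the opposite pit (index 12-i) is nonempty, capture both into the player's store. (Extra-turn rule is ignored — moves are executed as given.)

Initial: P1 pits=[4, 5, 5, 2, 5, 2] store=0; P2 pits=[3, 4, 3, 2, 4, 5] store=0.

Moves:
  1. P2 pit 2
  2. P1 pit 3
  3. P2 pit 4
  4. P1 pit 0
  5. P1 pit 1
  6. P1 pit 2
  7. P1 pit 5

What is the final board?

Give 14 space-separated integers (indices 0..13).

Move 1: P2 pit2 -> P1=[4,5,5,2,5,2](0) P2=[3,4,0,3,5,6](0)
Move 2: P1 pit3 -> P1=[4,5,5,0,6,3](0) P2=[3,4,0,3,5,6](0)
Move 3: P2 pit4 -> P1=[5,6,6,0,6,3](0) P2=[3,4,0,3,0,7](1)
Move 4: P1 pit0 -> P1=[0,7,7,1,7,4](0) P2=[3,4,0,3,0,7](1)
Move 5: P1 pit1 -> P1=[0,0,8,2,8,5](1) P2=[4,5,0,3,0,7](1)
Move 6: P1 pit2 -> P1=[0,0,0,3,9,6](2) P2=[5,6,1,4,0,7](1)
Move 7: P1 pit5 -> P1=[0,0,0,3,9,0](3) P2=[6,7,2,5,1,7](1)

Answer: 0 0 0 3 9 0 3 6 7 2 5 1 7 1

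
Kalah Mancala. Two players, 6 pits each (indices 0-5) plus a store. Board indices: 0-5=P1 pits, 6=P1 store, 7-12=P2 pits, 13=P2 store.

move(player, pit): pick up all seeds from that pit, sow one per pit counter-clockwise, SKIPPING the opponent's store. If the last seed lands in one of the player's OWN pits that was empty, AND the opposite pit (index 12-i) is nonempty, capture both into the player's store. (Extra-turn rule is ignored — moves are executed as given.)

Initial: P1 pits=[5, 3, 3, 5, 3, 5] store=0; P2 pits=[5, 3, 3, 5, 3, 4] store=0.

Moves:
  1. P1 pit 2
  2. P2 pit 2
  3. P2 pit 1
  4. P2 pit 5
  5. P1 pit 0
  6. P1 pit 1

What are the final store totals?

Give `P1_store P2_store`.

Answer: 2 1

Derivation:
Move 1: P1 pit2 -> P1=[5,3,0,6,4,6](0) P2=[5,3,3,5,3,4](0)
Move 2: P2 pit2 -> P1=[5,3,0,6,4,6](0) P2=[5,3,0,6,4,5](0)
Move 3: P2 pit1 -> P1=[5,3,0,6,4,6](0) P2=[5,0,1,7,5,5](0)
Move 4: P2 pit5 -> P1=[6,4,1,7,4,6](0) P2=[5,0,1,7,5,0](1)
Move 5: P1 pit0 -> P1=[0,5,2,8,5,7](1) P2=[5,0,1,7,5,0](1)
Move 6: P1 pit1 -> P1=[0,0,3,9,6,8](2) P2=[5,0,1,7,5,0](1)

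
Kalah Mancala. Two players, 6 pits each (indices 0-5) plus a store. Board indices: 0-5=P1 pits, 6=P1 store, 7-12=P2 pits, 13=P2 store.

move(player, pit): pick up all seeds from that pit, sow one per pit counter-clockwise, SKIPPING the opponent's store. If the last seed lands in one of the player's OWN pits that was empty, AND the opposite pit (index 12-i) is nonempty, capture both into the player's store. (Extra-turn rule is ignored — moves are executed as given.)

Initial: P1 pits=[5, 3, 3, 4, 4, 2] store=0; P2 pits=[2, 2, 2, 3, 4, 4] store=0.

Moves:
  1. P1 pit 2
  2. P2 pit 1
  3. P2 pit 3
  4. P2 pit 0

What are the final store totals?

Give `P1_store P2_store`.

Answer: 0 1

Derivation:
Move 1: P1 pit2 -> P1=[5,3,0,5,5,3](0) P2=[2,2,2,3,4,4](0)
Move 2: P2 pit1 -> P1=[5,3,0,5,5,3](0) P2=[2,0,3,4,4,4](0)
Move 3: P2 pit3 -> P1=[6,3,0,5,5,3](0) P2=[2,0,3,0,5,5](1)
Move 4: P2 pit0 -> P1=[6,3,0,5,5,3](0) P2=[0,1,4,0,5,5](1)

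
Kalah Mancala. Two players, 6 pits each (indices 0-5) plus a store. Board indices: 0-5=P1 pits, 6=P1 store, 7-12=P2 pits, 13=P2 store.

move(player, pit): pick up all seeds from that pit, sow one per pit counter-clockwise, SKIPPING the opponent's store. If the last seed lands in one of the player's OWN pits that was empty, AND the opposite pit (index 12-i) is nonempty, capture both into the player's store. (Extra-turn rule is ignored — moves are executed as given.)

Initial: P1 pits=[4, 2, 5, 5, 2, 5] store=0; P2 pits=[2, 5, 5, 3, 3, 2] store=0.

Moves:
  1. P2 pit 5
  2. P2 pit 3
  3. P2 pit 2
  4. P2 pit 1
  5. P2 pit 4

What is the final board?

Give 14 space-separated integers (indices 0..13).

Answer: 7 3 6 6 2 5 0 2 0 1 2 0 4 5

Derivation:
Move 1: P2 pit5 -> P1=[5,2,5,5,2,5](0) P2=[2,5,5,3,3,0](1)
Move 2: P2 pit3 -> P1=[5,2,5,5,2,5](0) P2=[2,5,5,0,4,1](2)
Move 3: P2 pit2 -> P1=[6,2,5,5,2,5](0) P2=[2,5,0,1,5,2](3)
Move 4: P2 pit1 -> P1=[6,2,5,5,2,5](0) P2=[2,0,1,2,6,3](4)
Move 5: P2 pit4 -> P1=[7,3,6,6,2,5](0) P2=[2,0,1,2,0,4](5)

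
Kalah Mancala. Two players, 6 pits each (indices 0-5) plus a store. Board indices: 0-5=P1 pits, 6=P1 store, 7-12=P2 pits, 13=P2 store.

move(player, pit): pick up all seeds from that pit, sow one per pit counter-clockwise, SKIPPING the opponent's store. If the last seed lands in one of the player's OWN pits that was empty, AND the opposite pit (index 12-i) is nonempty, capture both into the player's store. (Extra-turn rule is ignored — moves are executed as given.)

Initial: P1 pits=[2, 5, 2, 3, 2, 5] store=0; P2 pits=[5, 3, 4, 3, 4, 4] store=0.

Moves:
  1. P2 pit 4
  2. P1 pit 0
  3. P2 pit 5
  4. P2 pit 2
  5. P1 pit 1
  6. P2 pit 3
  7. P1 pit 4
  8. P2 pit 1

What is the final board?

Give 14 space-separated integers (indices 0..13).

Move 1: P2 pit4 -> P1=[3,6,2,3,2,5](0) P2=[5,3,4,3,0,5](1)
Move 2: P1 pit0 -> P1=[0,7,3,4,2,5](0) P2=[5,3,4,3,0,5](1)
Move 3: P2 pit5 -> P1=[1,8,4,5,2,5](0) P2=[5,3,4,3,0,0](2)
Move 4: P2 pit2 -> P1=[1,8,4,5,2,5](0) P2=[5,3,0,4,1,1](3)
Move 5: P1 pit1 -> P1=[1,0,5,6,3,6](1) P2=[6,4,1,4,1,1](3)
Move 6: P2 pit3 -> P1=[2,0,5,6,3,6](1) P2=[6,4,1,0,2,2](4)
Move 7: P1 pit4 -> P1=[2,0,5,6,0,7](2) P2=[7,4,1,0,2,2](4)
Move 8: P2 pit1 -> P1=[2,0,5,6,0,7](2) P2=[7,0,2,1,3,3](4)

Answer: 2 0 5 6 0 7 2 7 0 2 1 3 3 4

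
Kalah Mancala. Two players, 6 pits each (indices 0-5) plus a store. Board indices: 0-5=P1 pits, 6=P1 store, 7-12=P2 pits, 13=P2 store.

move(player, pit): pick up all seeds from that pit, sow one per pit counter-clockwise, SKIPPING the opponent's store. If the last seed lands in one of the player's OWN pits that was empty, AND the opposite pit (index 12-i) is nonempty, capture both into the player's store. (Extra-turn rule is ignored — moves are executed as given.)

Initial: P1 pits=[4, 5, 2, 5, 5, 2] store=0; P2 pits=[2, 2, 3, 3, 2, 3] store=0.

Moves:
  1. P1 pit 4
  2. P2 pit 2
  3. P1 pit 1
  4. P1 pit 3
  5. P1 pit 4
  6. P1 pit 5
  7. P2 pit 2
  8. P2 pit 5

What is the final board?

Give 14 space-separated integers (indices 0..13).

Answer: 5 1 4 0 0 0 5 5 5 0 6 5 0 2

Derivation:
Move 1: P1 pit4 -> P1=[4,5,2,5,0,3](1) P2=[3,3,4,3,2,3](0)
Move 2: P2 pit2 -> P1=[4,5,2,5,0,3](1) P2=[3,3,0,4,3,4](1)
Move 3: P1 pit1 -> P1=[4,0,3,6,1,4](2) P2=[3,3,0,4,3,4](1)
Move 4: P1 pit3 -> P1=[4,0,3,0,2,5](3) P2=[4,4,1,4,3,4](1)
Move 5: P1 pit4 -> P1=[4,0,3,0,0,6](4) P2=[4,4,1,4,3,4](1)
Move 6: P1 pit5 -> P1=[4,0,3,0,0,0](5) P2=[5,5,2,5,4,4](1)
Move 7: P2 pit2 -> P1=[4,0,3,0,0,0](5) P2=[5,5,0,6,5,4](1)
Move 8: P2 pit5 -> P1=[5,1,4,0,0,0](5) P2=[5,5,0,6,5,0](2)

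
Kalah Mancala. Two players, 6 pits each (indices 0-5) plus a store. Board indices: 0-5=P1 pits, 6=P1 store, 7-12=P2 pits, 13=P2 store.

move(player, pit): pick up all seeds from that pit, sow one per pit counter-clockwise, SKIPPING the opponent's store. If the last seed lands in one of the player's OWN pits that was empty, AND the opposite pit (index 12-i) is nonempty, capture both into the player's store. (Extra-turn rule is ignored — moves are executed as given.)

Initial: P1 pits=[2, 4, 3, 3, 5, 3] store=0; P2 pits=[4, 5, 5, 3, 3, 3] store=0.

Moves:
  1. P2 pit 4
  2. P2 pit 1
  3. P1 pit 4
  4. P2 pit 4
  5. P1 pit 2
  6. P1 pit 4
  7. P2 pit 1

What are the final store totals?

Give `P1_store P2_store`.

Answer: 1 2

Derivation:
Move 1: P2 pit4 -> P1=[3,4,3,3,5,3](0) P2=[4,5,5,3,0,4](1)
Move 2: P2 pit1 -> P1=[3,4,3,3,5,3](0) P2=[4,0,6,4,1,5](2)
Move 3: P1 pit4 -> P1=[3,4,3,3,0,4](1) P2=[5,1,7,4,1,5](2)
Move 4: P2 pit4 -> P1=[3,4,3,3,0,4](1) P2=[5,1,7,4,0,6](2)
Move 5: P1 pit2 -> P1=[3,4,0,4,1,5](1) P2=[5,1,7,4,0,6](2)
Move 6: P1 pit4 -> P1=[3,4,0,4,0,6](1) P2=[5,1,7,4,0,6](2)
Move 7: P2 pit1 -> P1=[3,4,0,4,0,6](1) P2=[5,0,8,4,0,6](2)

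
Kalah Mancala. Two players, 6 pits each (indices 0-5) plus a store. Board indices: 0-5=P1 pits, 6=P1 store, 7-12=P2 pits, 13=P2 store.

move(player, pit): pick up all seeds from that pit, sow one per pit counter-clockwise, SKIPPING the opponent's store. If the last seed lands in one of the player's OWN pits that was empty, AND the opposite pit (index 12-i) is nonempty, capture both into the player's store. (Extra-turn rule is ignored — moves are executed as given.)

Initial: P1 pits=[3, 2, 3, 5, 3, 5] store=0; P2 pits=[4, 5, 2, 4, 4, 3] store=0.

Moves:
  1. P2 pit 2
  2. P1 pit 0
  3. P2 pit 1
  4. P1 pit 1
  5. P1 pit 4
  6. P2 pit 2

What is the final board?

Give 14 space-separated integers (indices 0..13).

Move 1: P2 pit2 -> P1=[3,2,3,5,3,5](0) P2=[4,5,0,5,5,3](0)
Move 2: P1 pit0 -> P1=[0,3,4,6,3,5](0) P2=[4,5,0,5,5,3](0)
Move 3: P2 pit1 -> P1=[0,3,4,6,3,5](0) P2=[4,0,1,6,6,4](1)
Move 4: P1 pit1 -> P1=[0,0,5,7,4,5](0) P2=[4,0,1,6,6,4](1)
Move 5: P1 pit4 -> P1=[0,0,5,7,0,6](1) P2=[5,1,1,6,6,4](1)
Move 6: P2 pit2 -> P1=[0,0,5,7,0,6](1) P2=[5,1,0,7,6,4](1)

Answer: 0 0 5 7 0 6 1 5 1 0 7 6 4 1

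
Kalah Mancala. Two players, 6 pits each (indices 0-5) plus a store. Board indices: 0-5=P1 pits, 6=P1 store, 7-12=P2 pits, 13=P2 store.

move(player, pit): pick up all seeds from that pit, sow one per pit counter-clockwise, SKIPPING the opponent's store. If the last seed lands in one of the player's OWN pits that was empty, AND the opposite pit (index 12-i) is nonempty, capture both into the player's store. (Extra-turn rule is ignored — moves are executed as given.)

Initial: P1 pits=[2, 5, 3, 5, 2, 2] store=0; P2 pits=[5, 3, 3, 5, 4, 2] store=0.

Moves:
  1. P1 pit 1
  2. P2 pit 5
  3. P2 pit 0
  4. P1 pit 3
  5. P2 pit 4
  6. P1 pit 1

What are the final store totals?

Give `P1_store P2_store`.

Move 1: P1 pit1 -> P1=[2,0,4,6,3,3](1) P2=[5,3,3,5,4,2](0)
Move 2: P2 pit5 -> P1=[3,0,4,6,3,3](1) P2=[5,3,3,5,4,0](1)
Move 3: P2 pit0 -> P1=[0,0,4,6,3,3](1) P2=[0,4,4,6,5,0](5)
Move 4: P1 pit3 -> P1=[0,0,4,0,4,4](2) P2=[1,5,5,6,5,0](5)
Move 5: P2 pit4 -> P1=[1,1,5,0,4,4](2) P2=[1,5,5,6,0,1](6)
Move 6: P1 pit1 -> P1=[1,0,6,0,4,4](2) P2=[1,5,5,6,0,1](6)

Answer: 2 6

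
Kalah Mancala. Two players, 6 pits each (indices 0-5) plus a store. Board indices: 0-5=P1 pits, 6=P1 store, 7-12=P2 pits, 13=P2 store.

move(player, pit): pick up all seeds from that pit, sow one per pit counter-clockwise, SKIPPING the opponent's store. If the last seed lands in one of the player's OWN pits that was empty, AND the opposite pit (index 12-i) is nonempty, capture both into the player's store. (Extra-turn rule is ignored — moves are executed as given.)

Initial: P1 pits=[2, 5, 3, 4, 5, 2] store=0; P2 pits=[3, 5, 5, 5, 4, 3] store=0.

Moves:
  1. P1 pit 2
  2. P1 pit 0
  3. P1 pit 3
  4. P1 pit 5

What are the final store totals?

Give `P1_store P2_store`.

Answer: 8 0

Derivation:
Move 1: P1 pit2 -> P1=[2,5,0,5,6,3](0) P2=[3,5,5,5,4,3](0)
Move 2: P1 pit0 -> P1=[0,6,0,5,6,3](6) P2=[3,5,5,0,4,3](0)
Move 3: P1 pit3 -> P1=[0,6,0,0,7,4](7) P2=[4,6,5,0,4,3](0)
Move 4: P1 pit5 -> P1=[0,6,0,0,7,0](8) P2=[5,7,6,0,4,3](0)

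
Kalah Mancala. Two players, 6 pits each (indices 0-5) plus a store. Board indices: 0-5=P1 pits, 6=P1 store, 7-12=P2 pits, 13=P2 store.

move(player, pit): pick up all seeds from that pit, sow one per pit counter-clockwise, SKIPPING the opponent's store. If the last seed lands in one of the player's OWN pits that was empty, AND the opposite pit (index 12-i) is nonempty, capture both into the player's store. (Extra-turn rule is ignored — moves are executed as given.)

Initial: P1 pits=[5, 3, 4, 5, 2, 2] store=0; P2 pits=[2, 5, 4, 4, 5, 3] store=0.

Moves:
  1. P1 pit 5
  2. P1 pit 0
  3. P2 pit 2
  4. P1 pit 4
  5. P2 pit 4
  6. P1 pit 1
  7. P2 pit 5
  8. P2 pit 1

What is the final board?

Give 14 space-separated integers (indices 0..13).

Answer: 2 1 8 9 1 2 7 1 0 1 6 1 1 4

Derivation:
Move 1: P1 pit5 -> P1=[5,3,4,5,2,0](1) P2=[3,5,4,4,5,3](0)
Move 2: P1 pit0 -> P1=[0,4,5,6,3,0](5) P2=[0,5,4,4,5,3](0)
Move 3: P2 pit2 -> P1=[0,4,5,6,3,0](5) P2=[0,5,0,5,6,4](1)
Move 4: P1 pit4 -> P1=[0,4,5,6,0,1](6) P2=[1,5,0,5,6,4](1)
Move 5: P2 pit4 -> P1=[1,5,6,7,0,1](6) P2=[1,5,0,5,0,5](2)
Move 6: P1 pit1 -> P1=[1,0,7,8,1,2](7) P2=[1,5,0,5,0,5](2)
Move 7: P2 pit5 -> P1=[2,1,8,9,1,2](7) P2=[1,5,0,5,0,0](3)
Move 8: P2 pit1 -> P1=[2,1,8,9,1,2](7) P2=[1,0,1,6,1,1](4)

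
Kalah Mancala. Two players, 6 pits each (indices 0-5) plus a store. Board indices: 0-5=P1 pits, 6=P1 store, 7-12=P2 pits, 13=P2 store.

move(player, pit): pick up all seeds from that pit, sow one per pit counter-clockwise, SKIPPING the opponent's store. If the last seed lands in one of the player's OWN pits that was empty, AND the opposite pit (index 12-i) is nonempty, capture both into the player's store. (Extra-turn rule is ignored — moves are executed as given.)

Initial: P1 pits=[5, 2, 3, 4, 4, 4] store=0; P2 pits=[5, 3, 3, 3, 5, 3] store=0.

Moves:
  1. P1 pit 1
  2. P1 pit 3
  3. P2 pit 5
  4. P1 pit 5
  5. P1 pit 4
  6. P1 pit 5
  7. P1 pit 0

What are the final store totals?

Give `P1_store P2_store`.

Answer: 5 1

Derivation:
Move 1: P1 pit1 -> P1=[5,0,4,5,4,4](0) P2=[5,3,3,3,5,3](0)
Move 2: P1 pit3 -> P1=[5,0,4,0,5,5](1) P2=[6,4,3,3,5,3](0)
Move 3: P2 pit5 -> P1=[6,1,4,0,5,5](1) P2=[6,4,3,3,5,0](1)
Move 4: P1 pit5 -> P1=[6,1,4,0,5,0](2) P2=[7,5,4,4,5,0](1)
Move 5: P1 pit4 -> P1=[6,1,4,0,0,1](3) P2=[8,6,5,4,5,0](1)
Move 6: P1 pit5 -> P1=[6,1,4,0,0,0](4) P2=[8,6,5,4,5,0](1)
Move 7: P1 pit0 -> P1=[0,2,5,1,1,1](5) P2=[8,6,5,4,5,0](1)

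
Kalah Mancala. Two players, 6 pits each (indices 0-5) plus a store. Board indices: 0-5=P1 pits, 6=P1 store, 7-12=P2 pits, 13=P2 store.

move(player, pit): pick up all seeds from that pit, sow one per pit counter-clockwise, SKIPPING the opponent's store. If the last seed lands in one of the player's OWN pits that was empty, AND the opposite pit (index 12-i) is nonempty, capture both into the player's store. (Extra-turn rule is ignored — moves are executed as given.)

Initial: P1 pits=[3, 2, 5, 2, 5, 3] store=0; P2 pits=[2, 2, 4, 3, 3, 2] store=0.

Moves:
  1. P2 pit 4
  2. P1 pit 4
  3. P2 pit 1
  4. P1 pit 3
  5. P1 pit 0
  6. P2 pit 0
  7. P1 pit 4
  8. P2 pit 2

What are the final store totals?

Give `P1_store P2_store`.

Answer: 2 5

Derivation:
Move 1: P2 pit4 -> P1=[4,2,5,2,5,3](0) P2=[2,2,4,3,0,3](1)
Move 2: P1 pit4 -> P1=[4,2,5,2,0,4](1) P2=[3,3,5,3,0,3](1)
Move 3: P2 pit1 -> P1=[4,0,5,2,0,4](1) P2=[3,0,6,4,0,3](4)
Move 4: P1 pit3 -> P1=[4,0,5,0,1,5](1) P2=[3,0,6,4,0,3](4)
Move 5: P1 pit0 -> P1=[0,1,6,1,2,5](1) P2=[3,0,6,4,0,3](4)
Move 6: P2 pit0 -> P1=[0,1,6,1,2,5](1) P2=[0,1,7,5,0,3](4)
Move 7: P1 pit4 -> P1=[0,1,6,1,0,6](2) P2=[0,1,7,5,0,3](4)
Move 8: P2 pit2 -> P1=[1,2,7,1,0,6](2) P2=[0,1,0,6,1,4](5)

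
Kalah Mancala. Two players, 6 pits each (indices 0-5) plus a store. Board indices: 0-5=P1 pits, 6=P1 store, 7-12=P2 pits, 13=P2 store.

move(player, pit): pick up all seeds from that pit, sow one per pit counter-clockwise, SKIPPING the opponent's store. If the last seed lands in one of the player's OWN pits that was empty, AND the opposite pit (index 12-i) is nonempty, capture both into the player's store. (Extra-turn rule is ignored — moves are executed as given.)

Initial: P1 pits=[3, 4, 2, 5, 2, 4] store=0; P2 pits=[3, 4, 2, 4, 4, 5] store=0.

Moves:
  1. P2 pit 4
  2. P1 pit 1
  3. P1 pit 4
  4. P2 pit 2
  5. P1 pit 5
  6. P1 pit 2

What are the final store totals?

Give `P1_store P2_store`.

Answer: 9 1

Derivation:
Move 1: P2 pit4 -> P1=[4,5,2,5,2,4](0) P2=[3,4,2,4,0,6](1)
Move 2: P1 pit1 -> P1=[4,0,3,6,3,5](1) P2=[3,4,2,4,0,6](1)
Move 3: P1 pit4 -> P1=[4,0,3,6,0,6](2) P2=[4,4,2,4,0,6](1)
Move 4: P2 pit2 -> P1=[4,0,3,6,0,6](2) P2=[4,4,0,5,1,6](1)
Move 5: P1 pit5 -> P1=[4,0,3,6,0,0](3) P2=[5,5,1,6,2,6](1)
Move 6: P1 pit2 -> P1=[4,0,0,7,1,0](9) P2=[0,5,1,6,2,6](1)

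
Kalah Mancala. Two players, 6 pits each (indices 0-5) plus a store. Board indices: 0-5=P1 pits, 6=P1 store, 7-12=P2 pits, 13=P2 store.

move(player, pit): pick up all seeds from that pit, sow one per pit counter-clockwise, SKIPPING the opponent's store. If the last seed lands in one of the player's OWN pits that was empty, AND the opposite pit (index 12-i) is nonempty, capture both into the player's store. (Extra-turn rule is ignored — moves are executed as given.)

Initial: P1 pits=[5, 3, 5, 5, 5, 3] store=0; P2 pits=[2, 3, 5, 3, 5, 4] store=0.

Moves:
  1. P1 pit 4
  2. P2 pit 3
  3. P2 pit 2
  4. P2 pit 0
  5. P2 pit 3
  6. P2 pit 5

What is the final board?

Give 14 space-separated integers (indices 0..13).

Move 1: P1 pit4 -> P1=[5,3,5,5,0,4](1) P2=[3,4,6,3,5,4](0)
Move 2: P2 pit3 -> P1=[5,3,5,5,0,4](1) P2=[3,4,6,0,6,5](1)
Move 3: P2 pit2 -> P1=[6,4,5,5,0,4](1) P2=[3,4,0,1,7,6](2)
Move 4: P2 pit0 -> P1=[6,4,5,5,0,4](1) P2=[0,5,1,2,7,6](2)
Move 5: P2 pit3 -> P1=[6,4,5,5,0,4](1) P2=[0,5,1,0,8,7](2)
Move 6: P2 pit5 -> P1=[7,5,6,6,1,5](1) P2=[0,5,1,0,8,0](3)

Answer: 7 5 6 6 1 5 1 0 5 1 0 8 0 3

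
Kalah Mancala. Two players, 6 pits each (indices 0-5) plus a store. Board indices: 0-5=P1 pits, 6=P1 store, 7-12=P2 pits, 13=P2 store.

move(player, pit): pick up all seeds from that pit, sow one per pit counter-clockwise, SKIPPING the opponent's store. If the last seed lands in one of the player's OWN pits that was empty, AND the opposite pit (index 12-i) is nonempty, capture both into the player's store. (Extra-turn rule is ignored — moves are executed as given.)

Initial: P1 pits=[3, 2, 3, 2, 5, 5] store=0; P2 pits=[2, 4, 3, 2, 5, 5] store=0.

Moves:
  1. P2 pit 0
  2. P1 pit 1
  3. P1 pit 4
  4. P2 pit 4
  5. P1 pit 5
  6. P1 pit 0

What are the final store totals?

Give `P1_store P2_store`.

Answer: 10 1

Derivation:
Move 1: P2 pit0 -> P1=[3,2,3,2,5,5](0) P2=[0,5,4,2,5,5](0)
Move 2: P1 pit1 -> P1=[3,0,4,3,5,5](0) P2=[0,5,4,2,5,5](0)
Move 3: P1 pit4 -> P1=[3,0,4,3,0,6](1) P2=[1,6,5,2,5,5](0)
Move 4: P2 pit4 -> P1=[4,1,5,3,0,6](1) P2=[1,6,5,2,0,6](1)
Move 5: P1 pit5 -> P1=[4,1,5,3,0,0](2) P2=[2,7,6,3,1,6](1)
Move 6: P1 pit0 -> P1=[0,2,6,4,0,0](10) P2=[2,0,6,3,1,6](1)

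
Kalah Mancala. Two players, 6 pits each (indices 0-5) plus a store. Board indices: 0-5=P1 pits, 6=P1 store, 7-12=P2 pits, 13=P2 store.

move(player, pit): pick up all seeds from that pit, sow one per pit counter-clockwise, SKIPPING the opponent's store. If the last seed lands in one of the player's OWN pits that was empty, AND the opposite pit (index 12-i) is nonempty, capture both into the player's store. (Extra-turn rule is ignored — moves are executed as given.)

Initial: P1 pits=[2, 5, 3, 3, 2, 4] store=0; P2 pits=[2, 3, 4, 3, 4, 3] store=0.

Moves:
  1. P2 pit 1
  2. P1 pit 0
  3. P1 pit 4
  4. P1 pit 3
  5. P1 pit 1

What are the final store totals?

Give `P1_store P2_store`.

Move 1: P2 pit1 -> P1=[2,5,3,3,2,4](0) P2=[2,0,5,4,5,3](0)
Move 2: P1 pit0 -> P1=[0,6,4,3,2,4](0) P2=[2,0,5,4,5,3](0)
Move 3: P1 pit4 -> P1=[0,6,4,3,0,5](1) P2=[2,0,5,4,5,3](0)
Move 4: P1 pit3 -> P1=[0,6,4,0,1,6](2) P2=[2,0,5,4,5,3](0)
Move 5: P1 pit1 -> P1=[0,0,5,1,2,7](3) P2=[3,0,5,4,5,3](0)

Answer: 3 0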